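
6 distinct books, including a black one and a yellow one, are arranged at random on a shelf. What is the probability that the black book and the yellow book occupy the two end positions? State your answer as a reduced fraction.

There are 6! = 720 arrangements.
Place the black book and the yellow book at the ends in 2 ways, arrange the remaining 4 in 4! = 24 ways: 2·24 = 48.
Probability = 48/720 = 1/15.

1/15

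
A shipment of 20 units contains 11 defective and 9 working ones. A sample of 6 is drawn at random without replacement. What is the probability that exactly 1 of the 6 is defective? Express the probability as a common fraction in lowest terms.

231/6460

Total number of selections: C(20,6) = 38760.
Selections with exactly 1 defective: choose 1 of the 11 defective and 5 of the 9 working, C(11,1)·C(9,5) = 11·126 = 1386.
Probability = 1386/38760 = 231/6460.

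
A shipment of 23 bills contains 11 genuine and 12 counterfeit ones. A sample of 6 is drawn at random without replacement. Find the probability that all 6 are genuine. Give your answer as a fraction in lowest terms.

There are C(23,6) = 100947 possible selections.
Selections with all genuine: C(11,6) = 462.
Probability = 462/100947 = 2/437.

2/437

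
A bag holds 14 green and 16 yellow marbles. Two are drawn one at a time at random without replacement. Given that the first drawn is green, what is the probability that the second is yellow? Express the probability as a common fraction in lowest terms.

16/29

After removing one green, 29 remain: 13 green and 16 yellow.
So the probability the next is yellow is 16/29.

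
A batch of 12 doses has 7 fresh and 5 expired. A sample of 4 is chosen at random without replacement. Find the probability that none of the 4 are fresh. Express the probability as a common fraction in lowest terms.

There are C(12,4) = 495 possible selections.
Selections with no fresh (all expired): C(5,4) = 5.
Probability = 5/495 = 1/99.

1/99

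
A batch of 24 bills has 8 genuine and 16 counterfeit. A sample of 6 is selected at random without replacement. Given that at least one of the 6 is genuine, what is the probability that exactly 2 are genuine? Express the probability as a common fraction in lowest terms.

Work in counts. Selections with at least one genuine: C(24,6) − C(16,6) = 134596 − 8008 = 126588.
Of those, selections where exactly 2 are genuine: C(8,2)·C(16,4) = 28·1820 = 50960.
Conditional probability = 50960/126588 = 1820/4521.

1820/4521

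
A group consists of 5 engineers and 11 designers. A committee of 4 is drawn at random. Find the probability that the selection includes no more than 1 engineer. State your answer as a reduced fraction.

33/52

Total selections: C(16,4) = 1820.
Favorable selections (no more than 1 engineer): C(5,0)·C(11,4) + C(5,1)·C(11,3) = 330 + 825 = 1155.
Probability = 1155/1820 = 33/52.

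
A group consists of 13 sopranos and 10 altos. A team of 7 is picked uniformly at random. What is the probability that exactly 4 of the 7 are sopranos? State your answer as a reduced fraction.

2600/7429

There are C(23,7) = 245157 ways to choose 7 from 23.
Selections with exactly 4 sopranos: choose 4 of the 13 sopranos and 3 of the 10 altos, C(13,4)·C(10,3) = 715·120 = 85800.
Probability = 85800/245157 = 2600/7429.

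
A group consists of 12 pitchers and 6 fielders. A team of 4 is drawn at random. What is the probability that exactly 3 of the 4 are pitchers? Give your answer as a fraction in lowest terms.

22/51

The sample space is all 4-subsets of the 18: C(18,4) = 3060.
Selections with exactly 3 pitchers: choose 3 of the 12 pitchers and 1 of the 6 fielders, C(12,3)·C(6,1) = 220·6 = 1320.
Probability = 1320/3060 = 22/51.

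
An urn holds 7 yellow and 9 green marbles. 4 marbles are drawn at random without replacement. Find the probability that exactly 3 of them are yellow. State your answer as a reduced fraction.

9/52

There are C(16,4) = 1820 ways to choose 4 from 16.
Selections with exactly 3 yellow: choose 3 of the 7 yellow and 1 of the 9 green, C(7,3)·C(9,1) = 35·9 = 315.
Probability = 315/1820 = 9/52.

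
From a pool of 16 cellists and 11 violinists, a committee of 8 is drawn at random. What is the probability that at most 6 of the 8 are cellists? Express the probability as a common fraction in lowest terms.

2911/3105

There are C(27,8) = 2220075 ways to choose the 8.
Count the complement (more than 6 cellists): C(16,7)·C(11,1) + C(16,8)·C(11,0) = 125840 + 12870 = 138710.
Probability = 1 − 138710/2220075 = 2081365/2220075 = 2911/3105.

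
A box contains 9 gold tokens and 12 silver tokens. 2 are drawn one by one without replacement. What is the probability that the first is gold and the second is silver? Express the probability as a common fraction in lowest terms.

Multiply the conditional probabilities at each draw: 9/21 · 12/20 = 108/420 = 9/35.

9/35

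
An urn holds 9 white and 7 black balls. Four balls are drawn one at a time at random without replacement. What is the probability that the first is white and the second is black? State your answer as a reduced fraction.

Multiply the conditional probabilities at each draw: 9/16 · 7/15 = 63/240 = 21/80.

21/80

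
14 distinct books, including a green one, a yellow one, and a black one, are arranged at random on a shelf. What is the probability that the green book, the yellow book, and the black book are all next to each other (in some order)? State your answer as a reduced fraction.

There are 14! = 87178291200 arrangements.
Treat the three as one block: 12! placements × 3! orders within the block = 479001600·6 = 2874009600.
Probability = 2874009600/87178291200 = 3/91.

3/91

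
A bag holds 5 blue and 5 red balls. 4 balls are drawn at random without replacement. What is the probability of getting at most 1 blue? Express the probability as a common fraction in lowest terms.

Total selections: C(10,4) = 210.
Favorable selections (at most 1 blue): C(5,0)·C(5,4) + C(5,1)·C(5,3) = 5 + 50 = 55.
Probability = 55/210 = 11/42.

11/42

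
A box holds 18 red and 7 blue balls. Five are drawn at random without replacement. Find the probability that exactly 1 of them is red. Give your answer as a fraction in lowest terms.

3/253

There are C(25,5) = 53130 ways to choose 5 from 25.
Selections with exactly 1 red: choose 1 of the 18 red and 4 of the 7 blue, C(18,1)·C(7,4) = 18·35 = 630.
Probability = 630/53130 = 3/253.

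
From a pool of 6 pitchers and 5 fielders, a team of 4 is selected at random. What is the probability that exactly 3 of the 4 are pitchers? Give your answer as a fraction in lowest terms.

10/33

There are C(11,4) = 330 ways to choose 4 from 11.
Selections with exactly 3 pitchers: choose 3 of the 6 pitchers and 1 of the 5 fielders, C(6,3)·C(5,1) = 20·5 = 100.
Probability = 100/330 = 10/33.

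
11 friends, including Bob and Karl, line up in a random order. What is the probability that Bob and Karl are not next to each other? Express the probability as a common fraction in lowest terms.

9/11

There are 11! = 39916800 arrangements.
Arrangements with Bob and Karl adjacent: 2·10! = 7257600.
So not adjacent: 39916800 − 7257600 = 32659200, probability 32659200/39916800 = 9/11.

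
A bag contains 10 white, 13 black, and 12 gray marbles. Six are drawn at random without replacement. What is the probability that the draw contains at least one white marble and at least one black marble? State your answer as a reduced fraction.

There are C(35,6) = 1623160 possible draws.
By inclusion-exclusion on the complements, draws missing all white or all black: C(25,6) + C(22,6) − C(12,6) = 177100 + 74613 − 924 = 250789.
So draws with at least one of each: 1623160 − 250789 = 1372371, probability 1372371/1623160 = 17823/21080.

17823/21080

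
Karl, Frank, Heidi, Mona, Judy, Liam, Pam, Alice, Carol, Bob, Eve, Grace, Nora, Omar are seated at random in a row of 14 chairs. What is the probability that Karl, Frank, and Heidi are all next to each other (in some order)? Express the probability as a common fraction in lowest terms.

3/91

There are 14! = 87178291200 arrangements.
Treat the three as one block: 12! placements × 3! orders within the block = 479001600·6 = 2874009600.
Probability = 2874009600/87178291200 = 3/91.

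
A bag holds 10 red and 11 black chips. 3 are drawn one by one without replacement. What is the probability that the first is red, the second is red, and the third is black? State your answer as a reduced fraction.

33/266

Multiply the conditional probabilities at each draw: 10/21 · 9/20 · 11/19 = 990/7980 = 33/266.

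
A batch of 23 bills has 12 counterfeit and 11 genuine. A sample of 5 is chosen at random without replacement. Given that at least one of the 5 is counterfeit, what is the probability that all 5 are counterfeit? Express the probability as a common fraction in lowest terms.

Work in counts. Selections with at least one counterfeit: C(23,5) − C(11,5) = 33649 − 462 = 33187.
Of those, selections where all 5 are counterfeit: C(12,5) = 792.
Conditional probability = 792/33187 = 72/3017.

72/3017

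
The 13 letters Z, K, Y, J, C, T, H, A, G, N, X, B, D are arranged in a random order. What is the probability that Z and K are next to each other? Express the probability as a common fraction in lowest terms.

There are 13! = 6227020800 arrangements.
Treat Z and K as a block: 12! arrangements of the blocks × 2 orders within the block = 2·479001600 = 958003200.
Probability = 958003200/6227020800 = 2/13.

2/13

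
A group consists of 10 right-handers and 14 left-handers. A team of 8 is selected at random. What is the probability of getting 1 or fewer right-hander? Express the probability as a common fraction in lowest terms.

Total selections: C(24,8) = 735471.
Favorable selections (1 or fewer right-hander): C(10,0)·C(14,8) + C(10,1)·C(14,7) = 3003 + 34320 = 37323.
Probability = 37323/735471 = 377/7429.

377/7429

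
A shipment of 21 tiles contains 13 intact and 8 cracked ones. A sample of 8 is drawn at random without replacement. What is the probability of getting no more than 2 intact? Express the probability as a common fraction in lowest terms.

109/9690

Total selections: C(21,8) = 203490.
Favorable selections (no more than 2 intact): C(13,0)·C(8,8) + C(13,1)·C(8,7) + C(13,2)·C(8,6) = 1 + 104 + 2184 = 2289.
Probability = 2289/203490 = 109/9690.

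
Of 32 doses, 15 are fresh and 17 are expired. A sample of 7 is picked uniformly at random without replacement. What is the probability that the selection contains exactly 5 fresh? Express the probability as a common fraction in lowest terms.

1309/10788

The sample space is all 7-subsets of the 32: C(32,7) = 3365856.
Selections with exactly 5 fresh: choose 5 of the 15 fresh and 2 of the 17 expired, C(15,5)·C(17,2) = 3003·136 = 408408.
Probability = 408408/3365856 = 1309/10788.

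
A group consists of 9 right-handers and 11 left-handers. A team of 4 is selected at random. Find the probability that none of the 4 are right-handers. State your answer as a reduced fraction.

There are C(20,4) = 4845 possible selections.
Selections with no right-handers (all left-handers): C(11,4) = 330.
Probability = 330/4845 = 22/323.

22/323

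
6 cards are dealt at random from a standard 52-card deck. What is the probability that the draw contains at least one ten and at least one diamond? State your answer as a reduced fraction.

There are C(52,6) = 20358520 possible draws.
By inclusion-exclusion on the complements, draws missing all tens or all diamonds: C(48,6) + C(39,6) − C(36,6) = 12271512 + 3262623 − 1947792 = 13586343.
So draws with at least one of each: 20358520 − 13586343 = 6772177, probability 6772177/20358520.

6772177/20358520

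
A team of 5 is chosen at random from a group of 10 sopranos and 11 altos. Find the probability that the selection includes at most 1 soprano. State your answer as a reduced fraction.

There are C(21,5) = 20349 ways to choose the 5.
Favorable selections (at most 1 soprano): C(10,0)·C(11,5) + C(10,1)·C(11,4) = 462 + 3300 = 3762.
Probability = 3762/20349 = 22/119.

22/119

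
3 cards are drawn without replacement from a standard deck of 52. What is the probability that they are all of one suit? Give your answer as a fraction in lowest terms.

22/425

There are C(52,3) = 22100 possible 3-card hands.
Hands of one suit: 4 suits × C(13,3) = 4·286 = 1144.
Probability = 1144/22100 = 22/425.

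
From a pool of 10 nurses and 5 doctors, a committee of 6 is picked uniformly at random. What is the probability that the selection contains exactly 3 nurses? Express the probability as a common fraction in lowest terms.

240/1001

The sample space is all 6-subsets of the 15: C(15,6) = 5005.
Selections with exactly 3 nurses: choose 3 of the 10 nurses and 3 of the 5 doctors, C(10,3)·C(5,3) = 120·10 = 1200.
Probability = 1200/5005 = 240/1001.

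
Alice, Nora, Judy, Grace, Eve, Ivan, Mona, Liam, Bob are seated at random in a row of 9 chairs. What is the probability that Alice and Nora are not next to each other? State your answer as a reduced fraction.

7/9

There are 9! = 362880 arrangements.
Arrangements with Alice and Nora adjacent: 2·8! = 80640.
So not adjacent: 362880 − 80640 = 282240, probability 282240/362880 = 7/9.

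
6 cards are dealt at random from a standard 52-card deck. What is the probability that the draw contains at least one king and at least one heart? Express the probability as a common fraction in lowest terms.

There are C(52,6) = 20358520 possible draws.
By inclusion-exclusion on the complements, draws missing all kings or all hearts: C(48,6) + C(39,6) − C(36,6) = 12271512 + 3262623 − 1947792 = 13586343.
So draws with at least one of each: 20358520 − 13586343 = 6772177, probability 6772177/20358520.

6772177/20358520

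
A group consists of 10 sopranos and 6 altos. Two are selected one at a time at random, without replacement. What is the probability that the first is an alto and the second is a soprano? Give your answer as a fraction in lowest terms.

Multiply the conditional probabilities at each draw: 6/16 · 10/15 = 60/240 = 1/4.

1/4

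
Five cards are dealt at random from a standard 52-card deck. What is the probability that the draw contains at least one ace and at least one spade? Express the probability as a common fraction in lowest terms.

There are C(52,5) = 2598960 possible draws.
By inclusion-exclusion on the complements, draws missing all aces or all spades: C(48,5) + C(39,5) − C(36,5) = 1712304 + 575757 − 376992 = 1911069.
So draws with at least one of each: 2598960 − 1911069 = 687891, probability 687891/2598960 = 229297/866320.

229297/866320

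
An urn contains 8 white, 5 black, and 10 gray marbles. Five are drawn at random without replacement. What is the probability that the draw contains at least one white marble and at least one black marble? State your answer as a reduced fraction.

290/437

There are C(23,5) = 33649 possible draws.
By inclusion-exclusion on the complements, draws missing all white or all black: C(15,5) + C(18,5) − C(10,5) = 3003 + 8568 − 252 = 11319.
So draws with at least one of each: 33649 − 11319 = 22330, probability 22330/33649 = 290/437.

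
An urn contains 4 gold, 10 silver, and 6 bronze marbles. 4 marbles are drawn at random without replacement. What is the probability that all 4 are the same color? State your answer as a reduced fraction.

There are C(20,4) = 4845 ways to draw 4 marbles.
All same color: C(4,4) + C(10,4) + C(6,4) = 1 + 210 + 15 = 226.
Probability = 226/4845.

226/4845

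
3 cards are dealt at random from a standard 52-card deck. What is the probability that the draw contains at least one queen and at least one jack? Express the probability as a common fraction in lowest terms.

There are C(52,3) = 22100 possible draws.
By inclusion-exclusion on the complements, draws missing all queens or all jacks: C(48,3) + C(48,3) − C(44,3) = 17296 + 17296 − 13244 = 21348.
So draws with at least one of each: 22100 − 21348 = 752, probability 752/22100 = 188/5525.

188/5525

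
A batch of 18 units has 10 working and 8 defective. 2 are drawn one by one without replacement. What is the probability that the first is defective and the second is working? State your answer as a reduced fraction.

40/153

Multiply the conditional probabilities at each draw: 8/18 · 10/17 = 80/306 = 40/153.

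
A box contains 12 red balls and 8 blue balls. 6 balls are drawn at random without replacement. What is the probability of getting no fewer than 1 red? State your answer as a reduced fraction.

There are C(20,6) = 38760 ways to choose the 6.
The complement is all 6 are blue: C(8,6) = 28.
Probability = 1 − 28/38760 = 38732/38760 = 9683/9690.

9683/9690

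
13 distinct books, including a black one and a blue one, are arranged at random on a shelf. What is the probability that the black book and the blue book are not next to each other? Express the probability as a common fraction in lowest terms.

There are 13! = 6227020800 arrangements.
Arrangements with the black book and the blue book adjacent: 2·12! = 958003200.
So not adjacent: 6227020800 − 958003200 = 5269017600, probability 5269017600/6227020800 = 11/13.

11/13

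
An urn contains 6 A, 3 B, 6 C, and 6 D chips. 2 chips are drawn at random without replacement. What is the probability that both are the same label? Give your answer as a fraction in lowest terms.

There are C(21,2) = 210 ways to draw 2 chips.
All same label: C(6,2) + C(3,2) + C(6,2) + C(6,2) = 15 + 3 + 15 + 15 = 48.
Probability = 48/210 = 8/35.

8/35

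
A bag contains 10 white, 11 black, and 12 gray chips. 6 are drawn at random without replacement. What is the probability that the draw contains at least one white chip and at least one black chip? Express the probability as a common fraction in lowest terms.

There are C(33,6) = 1107568 possible draws.
By inclusion-exclusion on the complements, draws missing all white or all black: C(23,6) + C(22,6) − C(12,6) = 100947 + 74613 − 924 = 174636.
So draws with at least one of each: 1107568 − 174636 = 932932, probability 932932/1107568 = 3029/3596.

3029/3596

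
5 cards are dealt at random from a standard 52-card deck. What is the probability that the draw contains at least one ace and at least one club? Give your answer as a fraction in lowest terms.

There are C(52,5) = 2598960 possible draws.
By inclusion-exclusion on the complements, draws missing all aces or all clubs: C(48,5) + C(39,5) − C(36,5) = 1712304 + 575757 − 376992 = 1911069.
So draws with at least one of each: 2598960 − 1911069 = 687891, probability 687891/2598960 = 229297/866320.

229297/866320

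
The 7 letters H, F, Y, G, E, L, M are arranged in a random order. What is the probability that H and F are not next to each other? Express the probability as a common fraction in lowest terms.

5/7

There are 7! = 5040 arrangements.
Arrangements with H and F adjacent: 2·6! = 1440.
So not adjacent: 5040 − 1440 = 3600, probability 3600/5040 = 5/7.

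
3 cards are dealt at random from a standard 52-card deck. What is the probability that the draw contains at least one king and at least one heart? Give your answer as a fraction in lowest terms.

There are C(52,3) = 22100 possible draws.
By inclusion-exclusion on the complements, draws missing all kings or all hearts: C(48,3) + C(39,3) − C(36,3) = 17296 + 9139 − 7140 = 19295.
So draws with at least one of each: 22100 − 19295 = 2805, probability 2805/22100 = 33/260.

33/260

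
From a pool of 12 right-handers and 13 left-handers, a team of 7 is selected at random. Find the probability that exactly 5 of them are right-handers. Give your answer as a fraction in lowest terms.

1404/10925

Total number of selections: C(25,7) = 480700.
Selections with exactly 5 right-handers: choose 5 of the 12 right-handers and 2 of the 13 left-handers, C(12,5)·C(13,2) = 792·78 = 61776.
Probability = 61776/480700 = 1404/10925.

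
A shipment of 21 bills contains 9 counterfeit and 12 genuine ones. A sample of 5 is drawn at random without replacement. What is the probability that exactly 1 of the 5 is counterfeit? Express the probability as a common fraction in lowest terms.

Total number of selections: C(21,5) = 20349.
Selections with exactly 1 counterfeit: choose 1 of the 9 counterfeit and 4 of the 12 genuine, C(9,1)·C(12,4) = 9·495 = 4455.
Probability = 4455/20349 = 495/2261.

495/2261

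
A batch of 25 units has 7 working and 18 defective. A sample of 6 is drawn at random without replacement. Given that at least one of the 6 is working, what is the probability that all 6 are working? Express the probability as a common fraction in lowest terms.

Work in counts. Selections with at least one working: C(25,6) − C(18,6) = 177100 − 18564 = 158536.
Of those, selections where all 6 are working: C(7,6) = 7.
Conditional probability = 7/158536 = 1/22648.

1/22648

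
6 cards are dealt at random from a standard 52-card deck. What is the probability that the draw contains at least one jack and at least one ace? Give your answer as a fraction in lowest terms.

There are C(52,6) = 20358520 possible draws.
By inclusion-exclusion on the complements, draws missing all jacks or all aces: C(48,6) + C(48,6) − C(44,6) = 12271512 + 12271512 − 7059052 = 17483972.
So draws with at least one of each: 20358520 − 17483972 = 2874548, probability 2874548/20358520 = 718637/5089630.

718637/5089630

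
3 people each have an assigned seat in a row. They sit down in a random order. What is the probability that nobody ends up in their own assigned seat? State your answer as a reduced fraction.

There are 3! = 6 seatings.
By inclusion-exclusion, seatings with no fixed points: C(3,0)·3! − C(3,1)·2! + C(3,2)·1! − C(3,3)·0! = 2.
Probability = 2/6 = 1/3.

1/3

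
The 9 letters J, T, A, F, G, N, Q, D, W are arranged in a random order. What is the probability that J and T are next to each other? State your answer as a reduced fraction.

2/9

There are 9! = 362880 arrangements.
Treat J and T as a block: 8! arrangements of the blocks × 2 orders within the block = 2·40320 = 80640.
Probability = 80640/362880 = 2/9.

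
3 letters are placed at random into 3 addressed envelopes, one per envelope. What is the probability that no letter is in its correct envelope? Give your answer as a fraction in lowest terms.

There are 3! = 6 assignments.
By inclusion-exclusion, assignments with no fixed points: C(3,0)·3! − C(3,1)·2! + C(3,2)·1! − C(3,3)·0! = 2.
Probability = 2/6 = 1/3.

1/3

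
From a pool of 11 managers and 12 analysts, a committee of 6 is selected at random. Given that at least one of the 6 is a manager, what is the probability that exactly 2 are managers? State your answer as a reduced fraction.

Work in counts. Selections with at least one manager: C(23,6) − C(12,6) = 100947 − 924 = 100023.
Of those, selections where exactly 2 are managers: C(11,2)·C(12,4) = 55·495 = 27225.
Conditional probability = 27225/100023 = 825/3031.

825/3031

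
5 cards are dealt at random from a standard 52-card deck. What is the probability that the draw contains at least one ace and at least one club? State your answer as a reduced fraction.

There are C(52,5) = 2598960 possible draws.
By inclusion-exclusion on the complements, draws missing all aces or all clubs: C(48,5) + C(39,5) − C(36,5) = 1712304 + 575757 − 376992 = 1911069.
So draws with at least one of each: 2598960 − 1911069 = 687891, probability 687891/2598960 = 229297/866320.

229297/866320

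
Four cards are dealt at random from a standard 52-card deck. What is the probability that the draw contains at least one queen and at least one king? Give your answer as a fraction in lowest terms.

There are C(52,4) = 270725 possible draws.
By inclusion-exclusion on the complements, draws missing all queens or all kings: C(48,4) + C(48,4) − C(44,4) = 194580 + 194580 − 135751 = 253409.
So draws with at least one of each: 270725 − 253409 = 17316, probability 17316/270725 = 1332/20825.

1332/20825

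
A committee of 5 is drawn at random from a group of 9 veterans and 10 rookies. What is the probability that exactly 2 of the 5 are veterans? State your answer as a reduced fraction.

120/323

The sample space is all 5-subsets of the 19: C(19,5) = 11628.
Selections with exactly 2 veterans: choose 2 of the 9 veterans and 3 of the 10 rookies, C(9,2)·C(10,3) = 36·120 = 4320.
Probability = 4320/11628 = 120/323.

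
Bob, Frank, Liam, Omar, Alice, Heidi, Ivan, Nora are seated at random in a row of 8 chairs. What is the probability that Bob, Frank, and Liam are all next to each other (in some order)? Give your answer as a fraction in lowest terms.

There are 8! = 40320 arrangements.
Treat the three as one block: 6! placements × 3! orders within the block = 720·6 = 4320.
Probability = 4320/40320 = 3/28.

3/28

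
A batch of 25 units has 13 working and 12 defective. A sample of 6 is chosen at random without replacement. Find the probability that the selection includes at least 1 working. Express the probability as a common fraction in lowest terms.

572/575

There are C(25,6) = 177100 ways to choose the 6.
Favorable selections (at least 1 working): C(13,1)·C(12,5) + C(13,2)·C(12,4) + C(13,3)·C(12,3) + C(13,4)·C(12,2) + C(13,5)·C(12,1) + C(13,6)·C(12,0) = 10296 + 38610 + 62920 + 47190 + 15444 + 1716 = 176176.
Probability = 176176/177100 = 572/575.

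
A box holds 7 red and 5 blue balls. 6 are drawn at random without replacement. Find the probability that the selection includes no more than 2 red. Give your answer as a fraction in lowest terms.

There are C(12,6) = 924 ways to choose the 6.
Favorable selections (no more than 2 red): C(7,1)·C(5,5) + C(7,2)·C(5,4) = 7 + 105 = 112.
Probability = 112/924 = 4/33.

4/33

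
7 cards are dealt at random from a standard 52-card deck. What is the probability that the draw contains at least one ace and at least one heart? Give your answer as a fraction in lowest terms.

There are C(52,7) = 133784560 possible draws.
By inclusion-exclusion on the complements, draws missing all aces or all hearts: C(48,7) + C(39,7) − C(36,7) = 73629072 + 15380937 − 8347680 = 80662329.
So draws with at least one of each: 133784560 − 80662329 = 53122231, probability 53122231/133784560.

53122231/133784560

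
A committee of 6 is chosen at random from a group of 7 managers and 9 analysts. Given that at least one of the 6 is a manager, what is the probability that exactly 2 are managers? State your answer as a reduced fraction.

189/566

Work in counts. Selections with at least one manager: C(16,6) − C(9,6) = 8008 − 84 = 7924.
Of those, selections where exactly 2 are managers: C(7,2)·C(9,4) = 21·126 = 2646.
Conditional probability = 2646/7924 = 189/566.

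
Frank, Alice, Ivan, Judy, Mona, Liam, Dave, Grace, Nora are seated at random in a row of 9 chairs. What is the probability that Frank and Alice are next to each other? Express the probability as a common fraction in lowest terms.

2/9

There are 9! = 362880 arrangements.
Treat Frank and Alice as a block: 8! arrangements of the blocks × 2 orders within the block = 2·40320 = 80640.
Probability = 80640/362880 = 2/9.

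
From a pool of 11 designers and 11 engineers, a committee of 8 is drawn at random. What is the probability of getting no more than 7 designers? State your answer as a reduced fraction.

1937/1938

There are C(22,8) = 319770 ways to choose the 8.
Favorable selections (no more than 7 designers): C(11,0)·C(11,8) + C(11,1)·C(11,7) + C(11,2)·C(11,6) + C(11,3)·C(11,5) + C(11,4)·C(11,4) + C(11,5)·C(11,3) + C(11,6)·C(11,2) + C(11,7)·C(11,1) = 165 + 3630 + 25410 + 76230 + 108900 + 76230 + 25410 + 3630 = 319605.
Probability = 319605/319770 = 1937/1938.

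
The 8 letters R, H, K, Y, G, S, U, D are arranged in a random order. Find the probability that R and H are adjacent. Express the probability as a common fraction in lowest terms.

1/4

There are 8! = 40320 arrangements.
Treat R and H as a block: 7! arrangements of the blocks × 2 orders within the block = 2·5040 = 10080.
Probability = 10080/40320 = 1/4.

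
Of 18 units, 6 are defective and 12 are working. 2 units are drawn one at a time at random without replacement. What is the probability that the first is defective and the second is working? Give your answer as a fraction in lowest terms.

Multiply the conditional probabilities at each draw: 6/18 · 12/17 = 72/306 = 4/17.

4/17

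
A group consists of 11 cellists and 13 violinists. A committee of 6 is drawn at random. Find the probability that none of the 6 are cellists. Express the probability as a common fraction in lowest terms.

There are C(24,6) = 134596 possible selections.
Selections with no cellists (all violinists): C(13,6) = 1716.
Probability = 1716/134596 = 39/3059.

39/3059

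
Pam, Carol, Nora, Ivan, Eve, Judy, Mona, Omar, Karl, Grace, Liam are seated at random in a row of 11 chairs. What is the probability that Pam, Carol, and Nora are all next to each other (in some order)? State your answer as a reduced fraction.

3/55

There are 11! = 39916800 arrangements.
Treat the three as one block: 9! placements × 3! orders within the block = 362880·6 = 2177280.
Probability = 2177280/39916800 = 3/55.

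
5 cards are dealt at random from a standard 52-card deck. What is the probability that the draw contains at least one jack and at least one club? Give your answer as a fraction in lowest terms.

There are C(52,5) = 2598960 possible draws.
By inclusion-exclusion on the complements, draws missing all jacks or all clubs: C(48,5) + C(39,5) − C(36,5) = 1712304 + 575757 − 376992 = 1911069.
So draws with at least one of each: 2598960 − 1911069 = 687891, probability 687891/2598960 = 229297/866320.

229297/866320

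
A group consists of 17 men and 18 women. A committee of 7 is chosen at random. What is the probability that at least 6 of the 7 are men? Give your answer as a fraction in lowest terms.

There are C(35,7) = 6724520 ways to choose the 7.
Favorable selections (at least 6 men): C(17,6)·C(18,1) + C(17,7)·C(18,0) = 222768 + 19448 = 242216.
Probability = 242216/6724520 = 1781/49445.

1781/49445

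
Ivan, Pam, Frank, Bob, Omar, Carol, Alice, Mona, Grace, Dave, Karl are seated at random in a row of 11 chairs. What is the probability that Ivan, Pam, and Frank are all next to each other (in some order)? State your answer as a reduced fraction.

There are 11! = 39916800 arrangements.
Treat the three as one block: 9! placements × 3! orders within the block = 362880·6 = 2177280.
Probability = 2177280/39916800 = 3/55.

3/55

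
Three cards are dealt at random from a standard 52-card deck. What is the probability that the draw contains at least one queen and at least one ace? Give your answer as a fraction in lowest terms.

There are C(52,3) = 22100 possible draws.
By inclusion-exclusion on the complements, draws missing all queens or all aces: C(48,3) + C(48,3) − C(44,3) = 17296 + 17296 − 13244 = 21348.
So draws with at least one of each: 22100 − 21348 = 752, probability 752/22100 = 188/5525.

188/5525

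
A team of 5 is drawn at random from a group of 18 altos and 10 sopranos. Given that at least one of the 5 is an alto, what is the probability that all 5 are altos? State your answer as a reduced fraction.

34/389

Work in counts. Selections with at least one alto: C(28,5) − C(10,5) = 98280 − 252 = 98028.
Of those, selections where all 5 are altos: C(18,5) = 8568.
Conditional probability = 8568/98028 = 34/389.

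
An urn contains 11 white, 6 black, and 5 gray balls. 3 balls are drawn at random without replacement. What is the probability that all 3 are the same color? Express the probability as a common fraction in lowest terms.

39/308

There are C(22,3) = 1540 ways to draw 3 balls.
All same color: C(11,3) + C(6,3) + C(5,3) = 165 + 20 + 10 = 195.
Probability = 195/1540 = 39/308.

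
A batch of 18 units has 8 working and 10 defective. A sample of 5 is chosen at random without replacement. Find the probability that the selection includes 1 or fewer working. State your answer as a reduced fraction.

23/102

Total selections: C(18,5) = 8568.
Favorable selections (1 or fewer working): C(8,0)·C(10,5) + C(8,1)·C(10,4) = 252 + 1680 = 1932.
Probability = 1932/8568 = 23/102.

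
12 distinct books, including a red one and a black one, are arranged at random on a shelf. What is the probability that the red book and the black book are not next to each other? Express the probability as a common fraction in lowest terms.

5/6

There are 12! = 479001600 arrangements.
Arrangements with the red book and the black book adjacent: 2·11! = 79833600.
So not adjacent: 479001600 − 79833600 = 399168000, probability 399168000/479001600 = 5/6.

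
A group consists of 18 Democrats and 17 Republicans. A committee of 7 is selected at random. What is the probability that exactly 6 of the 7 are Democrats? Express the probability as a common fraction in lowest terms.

4641/98890

The sample space is all 7-subsets of the 35: C(35,7) = 6724520.
Selections with exactly 6 Democrats: choose 6 of the 18 Democrats and 1 of the 17 Republicans, C(18,6)·C(17,1) = 18564·17 = 315588.
Probability = 315588/6724520 = 4641/98890.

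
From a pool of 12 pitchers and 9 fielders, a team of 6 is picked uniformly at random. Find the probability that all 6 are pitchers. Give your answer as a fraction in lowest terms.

There are C(21,6) = 54264 possible selections.
Selections with all pitchers: C(12,6) = 924.
Probability = 924/54264 = 11/646.

11/646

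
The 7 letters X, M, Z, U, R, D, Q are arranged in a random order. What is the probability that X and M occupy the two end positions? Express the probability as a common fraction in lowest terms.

There are 7! = 5040 arrangements.
Place X and M at the ends in 2 ways, arrange the remaining 5 in 5! = 120 ways: 2·120 = 240.
Probability = 240/5040 = 1/21.

1/21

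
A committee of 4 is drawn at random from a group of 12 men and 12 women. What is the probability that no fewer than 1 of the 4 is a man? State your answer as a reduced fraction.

There are C(24,4) = 10626 ways to choose the 4.
The complement is all 4 are women: C(12,4) = 495.
Probability = 1 − 495/10626 = 10131/10626 = 307/322.

307/322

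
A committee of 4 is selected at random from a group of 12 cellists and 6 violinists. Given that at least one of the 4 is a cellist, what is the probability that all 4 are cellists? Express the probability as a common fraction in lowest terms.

33/203

Work in counts. Selections with at least one cellist: C(18,4) − C(6,4) = 3060 − 15 = 3045.
Of those, selections where all 4 are cellists: C(12,4) = 495.
Conditional probability = 495/3045 = 33/203.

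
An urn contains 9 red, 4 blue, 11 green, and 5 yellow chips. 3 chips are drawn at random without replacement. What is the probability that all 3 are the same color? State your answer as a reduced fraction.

There are C(29,3) = 3654 ways to draw 3 chips.
All same color: C(9,3) + C(4,3) + C(11,3) + C(5,3) = 84 + 4 + 165 + 10 = 263.
Probability = 263/3654.

263/3654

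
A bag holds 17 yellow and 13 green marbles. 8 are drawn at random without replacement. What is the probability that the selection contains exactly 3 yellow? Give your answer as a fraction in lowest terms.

1496/10005

Total number of selections: C(30,8) = 5852925.
Selections with exactly 3 yellow: choose 3 of the 17 yellow and 5 of the 13 green, C(17,3)·C(13,5) = 680·1287 = 875160.
Probability = 875160/5852925 = 1496/10005.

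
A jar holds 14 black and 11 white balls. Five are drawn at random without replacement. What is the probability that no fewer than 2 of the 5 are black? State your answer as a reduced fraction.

104/115

Total selections: C(25,5) = 53130.
Count the complement (fewer than 2 black): C(14,0)·C(11,5) + C(14,1)·C(11,4) = 462 + 4620 = 5082.
Probability = 1 − 5082/53130 = 48048/53130 = 104/115.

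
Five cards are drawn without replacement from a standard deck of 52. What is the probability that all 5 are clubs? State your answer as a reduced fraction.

There are C(52,5) = 2598960 possible 5-card hands.
Hands that are all clubs: C(13,5) = 1287.
Probability = 1287/2598960 = 33/66640.

33/66640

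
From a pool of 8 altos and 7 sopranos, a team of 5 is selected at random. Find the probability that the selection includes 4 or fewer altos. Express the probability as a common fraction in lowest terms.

There are C(15,5) = 3003 ways to choose the 5.
The complement is exactly 5 altos: C(8,5)·C(7,0) = 56.
Probability = 1 − 56/3003 = 2947/3003 = 421/429.

421/429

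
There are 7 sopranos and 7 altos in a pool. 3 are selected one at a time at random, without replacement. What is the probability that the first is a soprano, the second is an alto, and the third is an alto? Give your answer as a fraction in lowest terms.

Multiply the conditional probabilities at each draw: 7/14 · 7/13 · 6/12 = 294/2184 = 7/52.

7/52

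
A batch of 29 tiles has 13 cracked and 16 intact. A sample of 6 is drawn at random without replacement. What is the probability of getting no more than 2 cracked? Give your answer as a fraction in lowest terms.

There are C(29,6) = 475020 ways to choose the 6.
Favorable selections (no more than 2 cracked): C(13,0)·C(16,6) + C(13,1)·C(16,5) + C(13,2)·C(16,4) = 8008 + 56784 + 141960 = 206752.
Probability = 206752/475020 = 568/1305.

568/1305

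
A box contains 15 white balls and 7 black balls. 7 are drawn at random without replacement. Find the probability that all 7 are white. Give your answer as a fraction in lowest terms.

195/5168

There are C(22,7) = 170544 possible selections.
Selections with all white: C(15,7) = 6435.
Probability = 6435/170544 = 195/5168.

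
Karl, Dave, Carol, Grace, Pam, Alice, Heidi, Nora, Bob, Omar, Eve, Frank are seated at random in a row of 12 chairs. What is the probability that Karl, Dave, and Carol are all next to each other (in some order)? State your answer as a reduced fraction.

1/22

There are 12! = 479001600 arrangements.
Treat the three as one block: 10! placements × 3! orders within the block = 3628800·6 = 21772800.
Probability = 21772800/479001600 = 1/22.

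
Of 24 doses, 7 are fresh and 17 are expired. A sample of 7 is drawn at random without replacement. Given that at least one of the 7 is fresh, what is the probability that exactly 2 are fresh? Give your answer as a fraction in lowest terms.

Work in counts. Selections with at least one fresh: C(24,7) − C(17,7) = 346104 − 19448 = 326656.
Of those, selections where exactly 2 are fresh: C(7,2)·C(17,5) = 21·6188 = 129948.
Conditional probability = 129948/326656 = 32487/81664.

32487/81664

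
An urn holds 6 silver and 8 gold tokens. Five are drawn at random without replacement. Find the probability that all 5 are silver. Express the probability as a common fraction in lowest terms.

There are C(14,5) = 2002 possible selections.
Selections with all silver: C(6,5) = 6.
Probability = 6/2002 = 3/1001.

3/1001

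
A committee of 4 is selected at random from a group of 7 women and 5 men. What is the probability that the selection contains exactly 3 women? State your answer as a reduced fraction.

There are C(12,4) = 495 ways to choose 4 from 12.
Selections with exactly 3 women: choose 3 of the 7 women and 1 of the 5 men, C(7,3)·C(5,1) = 35·5 = 175.
Probability = 175/495 = 35/99.

35/99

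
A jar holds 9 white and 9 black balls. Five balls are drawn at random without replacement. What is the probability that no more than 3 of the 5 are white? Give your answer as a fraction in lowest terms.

Total selections: C(18,5) = 8568.
Count the complement (more than 3 white): C(9,4)·C(9,1) + C(9,5)·C(9,0) = 1134 + 126 = 1260.
Probability = 1 − 1260/8568 = 7308/8568 = 29/34.

29/34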